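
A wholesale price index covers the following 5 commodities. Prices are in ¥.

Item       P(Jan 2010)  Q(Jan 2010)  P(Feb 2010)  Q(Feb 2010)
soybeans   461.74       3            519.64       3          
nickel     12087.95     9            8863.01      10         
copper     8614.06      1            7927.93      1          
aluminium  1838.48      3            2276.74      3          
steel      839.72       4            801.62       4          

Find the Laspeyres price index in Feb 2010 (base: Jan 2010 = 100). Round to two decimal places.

Laspeyres price index uses base-period quantities as weights.
ΣP(Feb 2010)·Q(Jan 2010) = 519.64×3 + 8863.01×9 + 7927.93×1 + 2276.74×3 + 801.62×4 = 1558.92 + 79767.09 + 7927.93 + 6830.22 + 3206.48 = 99290.64
ΣP(Jan 2010)·Q(Jan 2010) = 461.74×3 + 12087.95×9 + 8614.06×1 + 1838.48×3 + 839.72×4 = 1385.22 + 108791.55 + 8614.06 + 5515.44 + 3358.88 = 127665.15
Index = 99290.64 / 127665.15 × 100 = 77.7743

77.77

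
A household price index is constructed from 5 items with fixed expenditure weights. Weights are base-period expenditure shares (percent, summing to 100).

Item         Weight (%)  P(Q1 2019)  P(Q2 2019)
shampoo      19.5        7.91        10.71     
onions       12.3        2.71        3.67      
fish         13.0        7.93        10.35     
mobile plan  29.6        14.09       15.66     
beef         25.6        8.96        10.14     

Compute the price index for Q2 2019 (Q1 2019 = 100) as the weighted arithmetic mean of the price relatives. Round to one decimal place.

121.9

shampoo: 19.5 × (10.71/7.91) = 19.5 × 1.353982 = 26.4027
onions: 12.3 × (3.67/2.71) = 12.3 × 1.354244 = 16.6572
fish: 13.0 × (10.35/7.93) = 13.0 × 1.305170 = 16.9672
mobile plan: 29.6 × (15.66/14.09) = 29.6 × 1.111427 = 32.8982
beef: 25.6 × (10.14/8.96) = 25.6 × 1.131696 = 28.9714
Index = Σ wᵢ·(p₁ᵢ/p₀ᵢ) = 26.4027 + 16.6572 + 16.9672 + 32.8982 + 28.9714 = 121.8967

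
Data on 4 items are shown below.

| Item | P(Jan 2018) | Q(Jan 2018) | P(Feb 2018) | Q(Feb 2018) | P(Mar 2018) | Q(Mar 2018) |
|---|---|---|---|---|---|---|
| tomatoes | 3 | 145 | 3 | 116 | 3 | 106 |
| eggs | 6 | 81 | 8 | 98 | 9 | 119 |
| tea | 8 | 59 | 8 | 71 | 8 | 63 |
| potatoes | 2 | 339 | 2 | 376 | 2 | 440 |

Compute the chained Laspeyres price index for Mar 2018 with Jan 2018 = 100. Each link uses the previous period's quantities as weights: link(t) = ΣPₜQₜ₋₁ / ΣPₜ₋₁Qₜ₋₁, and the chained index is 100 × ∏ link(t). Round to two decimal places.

Link Jan 2018→Feb 2018:
ΣP(Feb 2018)Q(Jan 2018) = 3×145 + 8×81 + 8×59 + 2×339 = 435 + 648 + 472 + 678 = 2233
ΣP(Jan 2018)Q(Jan 2018) = 3×145 + 6×81 + 8×59 + 2×339 = 435 + 486 + 472 + 678 = 2071
link = 2233/2071 = 1.078223
Link Feb 2018→Mar 2018:
ΣP(Mar 2018)Q(Feb 2018) = 3×116 + 9×98 + 8×71 + 2×376 = 348 + 882 + 568 + 752 = 2550
ΣP(Feb 2018)Q(Feb 2018) = 3×116 + 8×98 + 8×71 + 2×376 = 348 + 784 + 568 + 752 = 2452
link = 2550/2452 = 1.039967
Chained index = 100 × 1.078223 × 1.039967 = 112.1317

112.13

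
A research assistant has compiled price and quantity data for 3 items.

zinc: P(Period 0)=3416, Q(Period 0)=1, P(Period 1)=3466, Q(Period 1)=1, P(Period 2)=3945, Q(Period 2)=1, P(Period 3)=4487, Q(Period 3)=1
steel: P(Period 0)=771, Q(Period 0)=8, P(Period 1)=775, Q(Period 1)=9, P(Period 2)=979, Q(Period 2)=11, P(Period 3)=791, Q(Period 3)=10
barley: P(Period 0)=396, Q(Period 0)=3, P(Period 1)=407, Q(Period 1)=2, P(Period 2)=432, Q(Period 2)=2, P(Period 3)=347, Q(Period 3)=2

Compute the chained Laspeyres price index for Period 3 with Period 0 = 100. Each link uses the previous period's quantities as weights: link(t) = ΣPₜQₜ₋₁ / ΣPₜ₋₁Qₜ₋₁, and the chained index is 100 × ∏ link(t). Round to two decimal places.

Link Period 0→Period 1:
ΣP(Period 1)Q(Period 0) = 3466×1 + 775×8 + 407×3 = 3466 + 6200 + 1221 = 10887
ΣP(Period 0)Q(Period 0) = 3416×1 + 771×8 + 396×3 = 3416 + 6168 + 1188 = 10772
link = 10887/10772 = 1.010676
Link Period 1→Period 2:
ΣP(Period 2)Q(Period 1) = 3945×1 + 979×9 + 432×2 = 3945 + 8811 + 864 = 13620
ΣP(Period 1)Q(Period 1) = 3466×1 + 775×9 + 407×2 = 3466 + 6975 + 814 = 11255
link = 13620/11255 = 1.210129
Link Period 2→Period 3:
ΣP(Period 3)Q(Period 2) = 4487×1 + 791×11 + 347×2 = 4487 + 8701 + 694 = 13882
ΣP(Period 2)Q(Period 2) = 3945×1 + 979×11 + 432×2 = 3945 + 10769 + 864 = 15578
link = 13882/15578 = 0.891129
Chained index = 100 × 1.010676 × 1.210129 × 0.891129 = 108.9893

108.99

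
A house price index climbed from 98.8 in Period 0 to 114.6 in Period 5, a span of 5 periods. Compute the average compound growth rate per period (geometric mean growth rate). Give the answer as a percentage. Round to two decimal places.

3.01%

Growth factor = (114.6/98.8)^(1/5) = (1.159919)^(1/5) = 1.030115
Growth rate = 1.030115 − 1 = 0.030115 = 3.0115%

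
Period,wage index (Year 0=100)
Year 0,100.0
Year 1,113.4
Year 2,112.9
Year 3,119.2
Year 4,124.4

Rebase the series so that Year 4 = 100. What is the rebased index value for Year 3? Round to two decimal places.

Rebased(Year 3) = 119.2 / 124.4 × 100 = 95.8199

95.82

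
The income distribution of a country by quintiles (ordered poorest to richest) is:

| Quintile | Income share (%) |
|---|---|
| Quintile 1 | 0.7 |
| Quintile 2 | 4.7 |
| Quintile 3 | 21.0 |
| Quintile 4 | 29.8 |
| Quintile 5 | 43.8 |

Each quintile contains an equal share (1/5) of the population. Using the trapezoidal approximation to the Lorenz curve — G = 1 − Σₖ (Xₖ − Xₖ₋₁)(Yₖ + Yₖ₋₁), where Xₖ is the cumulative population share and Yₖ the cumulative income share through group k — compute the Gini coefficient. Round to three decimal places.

0.445

Cumulative income shares Yₖ: 0.0070, 0.0540, 0.2640, 0.5620, 1.0000
Σ (Xₖ−Xₖ₋₁)(Yₖ+Yₖ₋₁) = (1/5)(0.0070+0.0000) + (1/5)(0.0540+0.0070) + (1/5)(0.2640+0.0540) + (1/5)(0.5620+0.2640) + (1/5)(1.0000+0.5620)
  = 0.0014 + 0.0122 + 0.0636 + 0.1652 + 0.3124 = 0.5548
G = 1 − 0.5548 = 0.4452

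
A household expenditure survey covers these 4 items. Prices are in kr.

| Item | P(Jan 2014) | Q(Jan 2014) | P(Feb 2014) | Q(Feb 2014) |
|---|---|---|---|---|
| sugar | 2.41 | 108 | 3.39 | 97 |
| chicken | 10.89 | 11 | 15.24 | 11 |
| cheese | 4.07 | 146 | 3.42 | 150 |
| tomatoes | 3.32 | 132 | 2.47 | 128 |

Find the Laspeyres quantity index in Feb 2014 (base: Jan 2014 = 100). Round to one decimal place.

98.3

Laspeyres quantity index uses base-period prices as weights.
ΣP(Jan 2014)·Q(Feb 2014) = 2.41×97 + 10.89×11 + 4.07×150 + 3.32×128 = 233.77 + 119.79 + 610.5 + 424.96 = 1389.02
ΣP(Jan 2014)·Q(Jan 2014) = 2.41×108 + 10.89×11 + 4.07×146 + 3.32×132 = 260.28 + 119.79 + 594.22 + 438.24 = 1412.53
Index = 1389.02 / 1412.53 × 100 = 98.3356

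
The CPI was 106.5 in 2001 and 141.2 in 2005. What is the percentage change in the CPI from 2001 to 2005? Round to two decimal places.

32.58%

Change = (141.2 − 106.5) / 106.5 × 100
       = 34.7 / 106.5 × 100 = 32.5822%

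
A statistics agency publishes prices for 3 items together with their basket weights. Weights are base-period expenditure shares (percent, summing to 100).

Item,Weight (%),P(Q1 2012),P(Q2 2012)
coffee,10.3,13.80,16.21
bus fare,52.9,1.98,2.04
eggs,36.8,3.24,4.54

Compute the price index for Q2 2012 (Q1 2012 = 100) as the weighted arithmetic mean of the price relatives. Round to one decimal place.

coffee: 10.3 × (16.21/13.80) = 10.3 × 1.174638 = 12.0988
bus fare: 52.9 × (2.04/1.98) = 52.9 × 1.030303 = 54.5030
eggs: 36.8 × (4.54/3.24) = 36.8 × 1.401235 = 51.5654
Index = Σ wᵢ·(p₁ᵢ/p₀ᵢ) = 12.0988 + 54.5030 + 51.5654 = 118.1672

118.2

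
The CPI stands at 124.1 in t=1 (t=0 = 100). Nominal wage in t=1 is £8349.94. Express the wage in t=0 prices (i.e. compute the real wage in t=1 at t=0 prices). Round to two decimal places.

Real = Nominal ÷ (Index/100) = 8349.94 ÷ (124.1/100)
     = 8349.94 ÷ 1.241 = 6728.3965

6728.40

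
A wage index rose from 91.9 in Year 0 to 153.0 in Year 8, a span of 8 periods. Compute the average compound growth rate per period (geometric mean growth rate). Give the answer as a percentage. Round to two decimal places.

Growth factor = (153.0/91.9)^(1/8) = (1.664853)^(1/8) = 1.065791
Growth rate = 1.065791 − 1 = 0.065791 = 6.5791%

6.58%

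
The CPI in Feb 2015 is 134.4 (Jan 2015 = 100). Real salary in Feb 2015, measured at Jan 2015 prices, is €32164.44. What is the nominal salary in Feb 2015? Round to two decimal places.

Nominal = Real × (Index/100) = 32164.44 × (134.4/100)
        = 32164.44 × 1.344 = 43229.0074

43229.01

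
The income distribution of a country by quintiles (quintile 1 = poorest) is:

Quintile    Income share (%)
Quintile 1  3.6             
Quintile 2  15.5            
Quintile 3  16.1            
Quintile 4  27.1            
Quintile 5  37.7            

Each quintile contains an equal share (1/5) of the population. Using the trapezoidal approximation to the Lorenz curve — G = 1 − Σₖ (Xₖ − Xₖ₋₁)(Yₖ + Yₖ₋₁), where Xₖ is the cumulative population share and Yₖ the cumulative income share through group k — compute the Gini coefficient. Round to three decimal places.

Cumulative income shares Yₖ: 0.0360, 0.1910, 0.3520, 0.6230, 1.0000
Σ (Xₖ−Xₖ₋₁)(Yₖ+Yₖ₋₁) = (1/5)(0.0360+0.0000) + (1/5)(0.1910+0.0360) + (1/5)(0.3520+0.1910) + (1/5)(0.6230+0.3520) + (1/5)(1.0000+0.6230)
  = 0.0072 + 0.0454 + 0.1086 + 0.1950 + 0.3246 = 0.6808
G = 1 − 0.6808 = 0.3192

0.319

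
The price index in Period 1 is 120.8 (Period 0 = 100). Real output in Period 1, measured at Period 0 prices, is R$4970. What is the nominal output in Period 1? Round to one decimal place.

6003.8

Nominal = Real × (Index/100) = 4970 × (120.8/100)
        = 4970 × 1.208 = 6003.7600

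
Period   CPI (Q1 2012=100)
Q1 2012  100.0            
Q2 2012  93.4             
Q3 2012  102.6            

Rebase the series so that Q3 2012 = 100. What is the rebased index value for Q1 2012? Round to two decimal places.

97.47

Rebased(Q1 2012) = 100.0 / 102.6 × 100 = 97.4659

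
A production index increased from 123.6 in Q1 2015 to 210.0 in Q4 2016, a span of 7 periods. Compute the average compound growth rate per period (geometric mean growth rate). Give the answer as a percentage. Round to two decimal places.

Growth factor = (210.0/123.6)^(1/7) = (1.699029)^(1/7) = 1.078663
Growth rate = 1.078663 − 1 = 0.078663 = 7.8663%

7.87%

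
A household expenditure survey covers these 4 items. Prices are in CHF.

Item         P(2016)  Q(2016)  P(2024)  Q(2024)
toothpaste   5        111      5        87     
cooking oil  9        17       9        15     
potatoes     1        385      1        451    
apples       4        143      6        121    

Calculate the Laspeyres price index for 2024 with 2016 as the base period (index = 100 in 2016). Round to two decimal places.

117.18

Laspeyres price index uses base-period quantities as weights.
ΣP(2024)·Q(2016) = 5×111 + 9×17 + 1×385 + 6×143 = 555 + 153 + 385 + 858 = 1951
ΣP(2016)·Q(2016) = 5×111 + 9×17 + 1×385 + 4×143 = 555 + 153 + 385 + 572 = 1665
Index = 1951 / 1665 × 100 = 117.1772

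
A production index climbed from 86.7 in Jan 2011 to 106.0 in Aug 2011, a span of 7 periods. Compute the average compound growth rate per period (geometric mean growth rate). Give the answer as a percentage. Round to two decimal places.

Growth factor = (106.0/86.7)^(1/7) = (1.222607)^(1/7) = 1.029128
Growth rate = 1.029128 − 1 = 0.029128 = 2.9128%

2.91%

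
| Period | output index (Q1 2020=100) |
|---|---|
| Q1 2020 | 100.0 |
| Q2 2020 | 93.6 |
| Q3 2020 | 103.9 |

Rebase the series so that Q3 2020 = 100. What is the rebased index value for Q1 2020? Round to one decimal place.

Rebased(Q1 2020) = 100.0 / 103.9 × 100 = 96.2464

96.2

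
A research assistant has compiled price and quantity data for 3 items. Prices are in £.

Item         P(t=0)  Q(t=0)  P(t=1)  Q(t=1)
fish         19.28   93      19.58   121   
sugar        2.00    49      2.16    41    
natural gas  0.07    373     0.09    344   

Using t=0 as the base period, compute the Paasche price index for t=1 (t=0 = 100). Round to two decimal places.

102.04

Paasche price index uses current-period quantities as weights.
ΣP(t=1)·Q(t=1) = 19.58×121 + 2.16×41 + 0.09×344 = 2369.18 + 88.56 + 30.96 = 2488.7
ΣP(t=0)·Q(t=1) = 19.28×121 + 2.00×41 + 0.07×344 = 2332.88 + 82 + 24.08 = 2438.96
Index = 2488.7 / 2438.96 × 100 = 102.0394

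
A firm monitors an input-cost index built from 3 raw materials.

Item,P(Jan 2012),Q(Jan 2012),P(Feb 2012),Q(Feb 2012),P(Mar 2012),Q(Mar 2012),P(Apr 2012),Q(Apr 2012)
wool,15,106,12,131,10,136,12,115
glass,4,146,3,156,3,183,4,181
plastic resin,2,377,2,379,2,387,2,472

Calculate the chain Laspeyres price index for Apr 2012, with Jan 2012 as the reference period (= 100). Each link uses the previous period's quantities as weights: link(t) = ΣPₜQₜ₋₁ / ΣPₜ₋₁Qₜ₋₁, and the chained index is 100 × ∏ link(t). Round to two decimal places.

Link Jan 2012→Feb 2012:
ΣP(Feb 2012)Q(Jan 2012) = 12×106 + 3×146 + 2×377 = 1272 + 438 + 754 = 2464
ΣP(Jan 2012)Q(Jan 2012) = 15×106 + 4×146 + 2×377 = 1590 + 584 + 754 = 2928
link = 2464/2928 = 0.841530
Link Feb 2012→Mar 2012:
ΣP(Mar 2012)Q(Feb 2012) = 10×131 + 3×156 + 2×379 = 1310 + 468 + 758 = 2536
ΣP(Feb 2012)Q(Feb 2012) = 12×131 + 3×156 + 2×379 = 1572 + 468 + 758 = 2798
link = 2536/2798 = 0.906362
Link Mar 2012→Apr 2012:
ΣP(Apr 2012)Q(Mar 2012) = 12×136 + 4×183 + 2×387 = 1632 + 732 + 774 = 3138
ΣP(Mar 2012)Q(Mar 2012) = 10×136 + 3×183 + 2×387 = 1360 + 549 + 774 = 2683
link = 3138/2683 = 1.169586
Chained index = 100 × 0.841530 × 0.906362 × 1.169586 = 89.2079

89.21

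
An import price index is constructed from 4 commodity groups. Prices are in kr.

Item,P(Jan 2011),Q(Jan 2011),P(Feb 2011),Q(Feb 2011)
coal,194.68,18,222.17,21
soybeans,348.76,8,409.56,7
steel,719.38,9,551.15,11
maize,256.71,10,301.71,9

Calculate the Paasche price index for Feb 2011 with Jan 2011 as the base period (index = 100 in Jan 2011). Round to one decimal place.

Paasche price index uses current-period quantities as weights.
ΣP(Feb 2011)·Q(Feb 2011) = 222.17×21 + 409.56×7 + 551.15×11 + 301.71×9 = 4665.57 + 2866.92 + 6062.65 + 2715.39 = 16310.53
ΣP(Jan 2011)·Q(Feb 2011) = 194.68×21 + 348.76×7 + 719.38×11 + 256.71×9 = 4088.28 + 2441.32 + 7913.18 + 2310.39 = 16753.17
Index = 16310.53 / 16753.17 × 100 = 97.3579

97.4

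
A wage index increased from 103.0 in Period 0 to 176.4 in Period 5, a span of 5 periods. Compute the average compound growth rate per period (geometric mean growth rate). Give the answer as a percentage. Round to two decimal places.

Growth factor = (176.4/103.0)^(1/5) = (1.712621)^(1/5) = 1.113608
Growth rate = 1.113608 − 1 = 0.113608 = 11.3608%

11.36%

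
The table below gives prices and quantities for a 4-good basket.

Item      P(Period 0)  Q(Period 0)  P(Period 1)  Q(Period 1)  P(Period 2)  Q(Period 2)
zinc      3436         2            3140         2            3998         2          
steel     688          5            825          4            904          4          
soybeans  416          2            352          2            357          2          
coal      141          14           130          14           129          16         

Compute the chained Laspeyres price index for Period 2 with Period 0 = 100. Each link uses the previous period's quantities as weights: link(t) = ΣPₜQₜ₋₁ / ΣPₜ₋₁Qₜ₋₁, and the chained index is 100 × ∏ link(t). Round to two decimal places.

Link Period 0→Period 1:
ΣP(Period 1)Q(Period 0) = 3140×2 + 825×5 + 352×2 + 130×14 = 6280 + 4125 + 704 + 1820 = 12929
ΣP(Period 0)Q(Period 0) = 3436×2 + 688×5 + 416×2 + 141×14 = 6872 + 3440 + 832 + 1974 = 13118
link = 12929/13118 = 0.985592
Link Period 1→Period 2:
ΣP(Period 2)Q(Period 1) = 3998×2 + 904×4 + 357×2 + 129×14 = 7996 + 3616 + 714 + 1806 = 14132
ΣP(Period 1)Q(Period 1) = 3140×2 + 825×4 + 352×2 + 130×14 = 6280 + 3300 + 704 + 1820 = 12104
link = 14132/12104 = 1.167548
Chained index = 100 × 0.985592 × 1.167548 = 115.0726

115.07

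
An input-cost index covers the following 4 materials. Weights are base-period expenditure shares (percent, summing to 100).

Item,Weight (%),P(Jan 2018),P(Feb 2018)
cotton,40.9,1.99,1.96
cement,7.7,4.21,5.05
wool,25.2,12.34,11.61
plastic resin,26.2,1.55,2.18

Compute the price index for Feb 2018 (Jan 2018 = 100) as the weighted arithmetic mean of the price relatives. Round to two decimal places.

110.08

cotton: 40.9 × (1.96/1.99) = 40.9 × 0.984925 = 40.2834
cement: 7.7 × (5.05/4.21) = 7.7 × 1.199525 = 9.2363
wool: 25.2 × (11.61/12.34) = 25.2 × 0.940843 = 23.7092
plastic resin: 26.2 × (2.18/1.55) = 26.2 × 1.406452 = 36.8490
Index = Σ wᵢ·(p₁ᵢ/p₀ᵢ) = 40.2834 + 9.2363 + 23.7092 + 36.8490 = 110.0780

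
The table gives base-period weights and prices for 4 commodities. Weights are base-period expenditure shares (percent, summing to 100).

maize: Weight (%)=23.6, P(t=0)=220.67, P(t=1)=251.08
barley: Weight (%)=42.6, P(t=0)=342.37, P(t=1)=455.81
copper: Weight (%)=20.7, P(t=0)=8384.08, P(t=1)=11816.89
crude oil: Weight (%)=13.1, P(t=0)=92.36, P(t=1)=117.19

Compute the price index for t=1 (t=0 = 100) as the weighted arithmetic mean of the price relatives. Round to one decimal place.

129.4

maize: 23.6 × (251.08/220.67) = 23.6 × 1.137808 = 26.8523
barley: 42.6 × (455.81/342.37) = 42.6 × 1.331337 = 56.7150
copper: 20.7 × (11816.89/8384.08) = 20.7 × 1.409444 = 29.1755
crude oil: 13.1 × (117.19/92.36) = 13.1 × 1.268839 = 16.6218
Index = Σ wᵢ·(p₁ᵢ/p₀ᵢ) = 26.8523 + 56.7150 + 29.1755 + 16.6218 = 129.3645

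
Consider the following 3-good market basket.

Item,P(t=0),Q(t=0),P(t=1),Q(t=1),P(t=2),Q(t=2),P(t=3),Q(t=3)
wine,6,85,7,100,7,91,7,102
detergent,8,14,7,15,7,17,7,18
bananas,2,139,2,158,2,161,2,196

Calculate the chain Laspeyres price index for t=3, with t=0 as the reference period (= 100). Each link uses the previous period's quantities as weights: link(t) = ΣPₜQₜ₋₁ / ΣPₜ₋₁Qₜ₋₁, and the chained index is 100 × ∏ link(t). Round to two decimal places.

Link t=0→t=1:
ΣP(t=1)Q(t=0) = 7×85 + 7×14 + 2×139 = 595 + 98 + 278 = 971
ΣP(t=0)Q(t=0) = 6×85 + 8×14 + 2×139 = 510 + 112 + 278 = 900
link = 971/900 = 1.078889
Link t=1→t=2:
ΣP(t=2)Q(t=1) = 7×100 + 7×15 + 2×158 = 700 + 105 + 316 = 1121
ΣP(t=1)Q(t=1) = 7×100 + 7×15 + 2×158 = 700 + 105 + 316 = 1121
link = 1121/1121 = 1.000000
Link t=2→t=3:
ΣP(t=3)Q(t=2) = 7×91 + 7×17 + 2×161 = 637 + 119 + 322 = 1078
ΣP(t=2)Q(t=2) = 7×91 + 7×17 + 2×161 = 637 + 119 + 322 = 1078
link = 1078/1078 = 1.000000
Chained index = 100 × 1.078889 × 1.000000 × 1.000000 = 107.8889

107.89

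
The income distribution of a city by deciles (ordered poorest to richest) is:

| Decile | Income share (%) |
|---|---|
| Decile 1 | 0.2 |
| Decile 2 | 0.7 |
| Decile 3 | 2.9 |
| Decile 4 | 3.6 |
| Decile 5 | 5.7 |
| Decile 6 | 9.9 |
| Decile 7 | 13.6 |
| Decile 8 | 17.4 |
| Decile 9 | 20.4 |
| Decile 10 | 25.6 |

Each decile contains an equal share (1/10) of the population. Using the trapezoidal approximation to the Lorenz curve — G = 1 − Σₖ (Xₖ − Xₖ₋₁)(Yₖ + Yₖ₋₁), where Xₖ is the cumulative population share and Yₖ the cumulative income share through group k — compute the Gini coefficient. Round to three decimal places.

Cumulative income shares Yₖ: 0.0020, 0.0090, 0.0380, 0.0740, 0.1310, 0.2300, 0.3660, 0.5400, 0.7440, 1.0000
Σ (Xₖ−Xₖ₋₁)(Yₖ+Yₖ₋₁) = (1/10)(0.0020+0.0000) + (1/10)(0.0090+0.0020) + (1/10)(0.0380+0.0090) + (1/10)(0.0740+0.0380) + (1/10)(0.1310+0.0740) + (1/10)(0.2300+0.1310) + (1/10)(0.3660+0.2300) + (1/10)(0.5400+0.3660) + (1/10)(0.7440+0.5400) + (1/10)(1.0000+0.7440)
  = 0.0002 + 0.0011 + 0.0047 + 0.0112 + 0.0205 + 0.0361 + 0.0596 + 0.0906 + 0.1284 + 0.1744 = 0.5268
G = 1 − 0.5268 = 0.4732

0.473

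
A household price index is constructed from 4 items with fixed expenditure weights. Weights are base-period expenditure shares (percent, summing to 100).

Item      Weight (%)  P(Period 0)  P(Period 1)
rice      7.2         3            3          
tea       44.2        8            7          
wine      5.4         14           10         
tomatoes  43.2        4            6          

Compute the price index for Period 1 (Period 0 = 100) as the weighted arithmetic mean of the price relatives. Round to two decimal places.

rice: 7.2 × (3/3) = 7.2 × 1.000000 = 7.2000
tea: 44.2 × (7/8) = 44.2 × 0.875000 = 38.6750
wine: 5.4 × (10/14) = 5.4 × 0.714286 = 3.8571
tomatoes: 43.2 × (6/4) = 43.2 × 1.500000 = 64.8000
Index = Σ wᵢ·(p₁ᵢ/p₀ᵢ) = 7.2000 + 38.6750 + 3.8571 + 64.8000 = 114.5321

114.53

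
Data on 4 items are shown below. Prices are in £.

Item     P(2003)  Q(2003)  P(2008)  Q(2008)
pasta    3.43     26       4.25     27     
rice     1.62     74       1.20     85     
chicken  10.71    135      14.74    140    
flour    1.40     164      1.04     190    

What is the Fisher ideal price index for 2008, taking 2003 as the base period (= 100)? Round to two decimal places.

124.69

Laspeyres component (base-period weights):
ΣP(2008)Q(2003) = 4.25×26 + 1.20×74 + 14.74×135 + 1.04×164 = 110.5 + 88.8 + 1989.9 + 170.56 = 2359.76
ΣP(2003)Q(2003) = 3.43×26 + 1.62×74 + 10.71×135 + 1.40×164 = 89.18 + 119.88 + 1445.85 + 229.6 = 1884.51
L = 2359.76 / 1884.51 × 100 = 125.2188
Paasche component (current-period weights):
ΣP(2008)Q(2008) = 4.25×27 + 1.20×85 + 14.74×140 + 1.04×190 = 114.75 + 102 + 2063.6 + 197.6 = 2477.95
ΣP(2003)Q(2008) = 3.43×27 + 1.62×85 + 10.71×140 + 1.40×190 = 92.61 + 137.7 + 1499.4 + 266 = 1995.71
P = 2477.95 / 1995.71 × 100 = 124.1638
Fisher = √(L × P) = √(125.2188 × 124.1638) = 124.6902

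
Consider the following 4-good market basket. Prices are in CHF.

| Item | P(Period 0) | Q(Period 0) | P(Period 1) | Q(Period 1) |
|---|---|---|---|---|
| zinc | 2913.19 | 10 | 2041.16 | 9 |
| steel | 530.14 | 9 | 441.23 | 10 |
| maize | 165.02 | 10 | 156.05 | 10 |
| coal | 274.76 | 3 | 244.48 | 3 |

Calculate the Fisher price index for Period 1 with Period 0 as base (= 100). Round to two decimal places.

73.55

Laspeyres component (base-period weights):
ΣP(Period 1)Q(Period 0) = 2041.16×10 + 441.23×9 + 156.05×10 + 244.48×3 = 20411.6 + 3971.07 + 1560.5 + 733.44 = 26676.61
ΣP(Period 0)Q(Period 0) = 2913.19×10 + 530.14×9 + 165.02×10 + 274.76×3 = 29131.9 + 4771.26 + 1650.2 + 824.28 = 36377.64
L = 26676.61 / 36377.64 × 100 = 73.3324
Paasche component (current-period weights):
ΣP(Period 1)Q(Period 1) = 2041.16×9 + 441.23×10 + 156.05×10 + 244.48×3 = 18370.44 + 4412.3 + 1560.5 + 733.44 = 25076.68
ΣP(Period 0)Q(Period 1) = 2913.19×9 + 530.14×10 + 165.02×10 + 274.76×3 = 26218.71 + 5301.4 + 1650.2 + 824.28 = 33994.59
P = 25076.68 / 33994.59 × 100 = 73.7667
Fisher = √(L × P) = √(73.3324 × 73.7667) = 73.5492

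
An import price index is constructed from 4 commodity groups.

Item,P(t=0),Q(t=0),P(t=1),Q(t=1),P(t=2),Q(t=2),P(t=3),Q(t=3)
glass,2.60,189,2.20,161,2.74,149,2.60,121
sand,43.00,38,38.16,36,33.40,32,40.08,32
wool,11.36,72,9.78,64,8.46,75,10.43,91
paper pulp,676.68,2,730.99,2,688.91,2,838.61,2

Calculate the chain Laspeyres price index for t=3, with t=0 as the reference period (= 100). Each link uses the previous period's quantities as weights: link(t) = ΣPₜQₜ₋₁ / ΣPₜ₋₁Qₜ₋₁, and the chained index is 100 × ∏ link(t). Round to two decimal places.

103.69

Link t=0→t=1:
ΣP(t=1)Q(t=0) = 2.20×189 + 38.16×38 + 9.78×72 + 730.99×2 = 415.8 + 1450.08 + 704.16 + 1461.98 = 4032.02
ΣP(t=0)Q(t=0) = 2.60×189 + 43.00×38 + 11.36×72 + 676.68×2 = 491.4 + 1634 + 817.92 + 1353.36 = 4296.68
link = 4032.02/4296.68 = 0.938404
Link t=1→t=2:
ΣP(t=2)Q(t=1) = 2.74×161 + 33.40×36 + 8.46×64 + 688.91×2 = 441.14 + 1202.4 + 541.44 + 1377.82 = 3562.8
ΣP(t=1)Q(t=1) = 2.20×161 + 38.16×36 + 9.78×64 + 730.99×2 = 354.2 + 1373.76 + 625.92 + 1461.98 = 3815.86
link = 3562.8/3815.86 = 0.933682
Link t=2→t=3:
ΣP(t=3)Q(t=2) = 2.60×149 + 40.08×32 + 10.43×75 + 838.61×2 = 387.4 + 1282.56 + 782.25 + 1677.22 = 4129.43
ΣP(t=2)Q(t=2) = 2.74×149 + 33.40×32 + 8.46×75 + 688.91×2 = 408.26 + 1068.8 + 634.5 + 1377.82 = 3489.38
link = 4129.43/3489.38 = 1.183428
Chained index = 100 × 0.938404 × 0.933682 × 1.183428 = 103.6885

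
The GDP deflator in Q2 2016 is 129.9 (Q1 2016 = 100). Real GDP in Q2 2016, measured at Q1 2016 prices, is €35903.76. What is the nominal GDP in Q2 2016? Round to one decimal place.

Nominal = Real × (Index/100) = 35903.76 × (129.9/100)
        = 35903.76 × 1.299 = 46638.9842

46639.0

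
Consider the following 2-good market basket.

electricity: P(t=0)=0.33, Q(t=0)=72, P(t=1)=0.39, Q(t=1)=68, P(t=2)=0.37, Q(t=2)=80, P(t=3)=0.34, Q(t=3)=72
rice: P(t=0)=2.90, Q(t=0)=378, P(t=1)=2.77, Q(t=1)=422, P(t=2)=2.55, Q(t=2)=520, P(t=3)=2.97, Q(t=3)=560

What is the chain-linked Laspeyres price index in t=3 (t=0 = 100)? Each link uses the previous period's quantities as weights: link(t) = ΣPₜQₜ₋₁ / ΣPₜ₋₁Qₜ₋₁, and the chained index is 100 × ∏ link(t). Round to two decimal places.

Link t=0→t=1:
ΣP(t=1)Q(t=0) = 0.39×72 + 2.77×378 = 28.08 + 1047.06 = 1075.14
ΣP(t=0)Q(t=0) = 0.33×72 + 2.90×378 = 23.76 + 1096.2 = 1119.96
link = 1075.14/1119.96 = 0.959981
Link t=1→t=2:
ΣP(t=2)Q(t=1) = 0.37×68 + 2.55×422 = 25.16 + 1076.1 = 1101.26
ΣP(t=1)Q(t=1) = 0.39×68 + 2.77×422 = 26.52 + 1168.94 = 1195.46
link = 1101.26/1195.46 = 0.921202
Link t=2→t=3:
ΣP(t=3)Q(t=2) = 0.34×80 + 2.97×520 = 27.2 + 1544.4 = 1571.6
ΣP(t=2)Q(t=2) = 0.37×80 + 2.55×520 = 29.6 + 1326 = 1355.6
link = 1571.6/1355.6 = 1.159339
Chained index = 100 × 0.959981 × 0.921202 × 1.159339 = 102.5245

102.52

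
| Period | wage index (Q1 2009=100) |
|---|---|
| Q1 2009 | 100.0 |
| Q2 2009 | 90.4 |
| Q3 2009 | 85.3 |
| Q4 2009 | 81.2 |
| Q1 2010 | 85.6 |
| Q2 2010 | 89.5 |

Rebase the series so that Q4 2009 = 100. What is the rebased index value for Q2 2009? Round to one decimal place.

Rebased(Q2 2009) = 90.4 / 81.2 × 100 = 111.3300

111.3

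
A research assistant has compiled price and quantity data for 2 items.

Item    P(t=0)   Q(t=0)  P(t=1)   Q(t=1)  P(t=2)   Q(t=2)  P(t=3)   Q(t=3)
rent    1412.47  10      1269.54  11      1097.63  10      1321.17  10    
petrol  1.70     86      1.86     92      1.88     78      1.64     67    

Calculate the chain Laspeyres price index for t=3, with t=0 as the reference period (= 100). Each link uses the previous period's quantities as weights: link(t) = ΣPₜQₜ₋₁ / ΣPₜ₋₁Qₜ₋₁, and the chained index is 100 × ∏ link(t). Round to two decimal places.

93.60

Link t=0→t=1:
ΣP(t=1)Q(t=0) = 1269.54×10 + 1.86×86 = 12695.4 + 159.96 = 12855.36
ΣP(t=0)Q(t=0) = 1412.47×10 + 1.70×86 = 14124.7 + 146.2 = 14270.9
link = 12855.36/14270.9 = 0.900809
Link t=1→t=2:
ΣP(t=2)Q(t=1) = 1097.63×11 + 1.88×92 = 12073.93 + 172.96 = 12246.89
ΣP(t=1)Q(t=1) = 1269.54×11 + 1.86×92 = 13964.94 + 171.12 = 14136.06
link = 12246.89/14136.06 = 0.866358
Link t=2→t=3:
ΣP(t=3)Q(t=2) = 1321.17×10 + 1.64×78 = 13211.7 + 127.92 = 13339.62
ΣP(t=2)Q(t=2) = 1097.63×10 + 1.88×78 = 10976.3 + 146.64 = 11122.94
link = 13339.62/11122.94 = 1.199289
Chained index = 100 × 0.900809 × 0.866358 × 1.199289 = 93.5953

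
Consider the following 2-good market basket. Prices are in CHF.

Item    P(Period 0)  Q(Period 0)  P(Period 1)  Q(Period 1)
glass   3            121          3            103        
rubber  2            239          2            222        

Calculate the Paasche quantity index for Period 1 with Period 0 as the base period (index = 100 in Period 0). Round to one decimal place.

89.5

Paasche quantity index uses current-period prices as weights.
ΣP(Period 1)·Q(Period 1) = 3×103 + 2×222 = 309 + 444 = 753
ΣP(Period 1)·Q(Period 0) = 3×121 + 2×239 = 363 + 478 = 841
Index = 753 / 841 × 100 = 89.5363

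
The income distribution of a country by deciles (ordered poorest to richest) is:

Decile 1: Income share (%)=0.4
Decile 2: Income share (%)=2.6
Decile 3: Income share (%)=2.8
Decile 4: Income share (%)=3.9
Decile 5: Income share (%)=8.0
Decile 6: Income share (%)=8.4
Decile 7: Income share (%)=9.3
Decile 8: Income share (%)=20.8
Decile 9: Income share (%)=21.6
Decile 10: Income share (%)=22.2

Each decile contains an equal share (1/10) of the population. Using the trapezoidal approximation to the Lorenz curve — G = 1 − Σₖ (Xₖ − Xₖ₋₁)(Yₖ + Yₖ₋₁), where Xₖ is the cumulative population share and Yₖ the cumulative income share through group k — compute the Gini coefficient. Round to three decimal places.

Cumulative income shares Yₖ: 0.0040, 0.0300, 0.0580, 0.0970, 0.1770, 0.2610, 0.3540, 0.5620, 0.7780, 1.0000
Σ (Xₖ−Xₖ₋₁)(Yₖ+Yₖ₋₁) = (1/10)(0.0040+0.0000) + (1/10)(0.0300+0.0040) + (1/10)(0.0580+0.0300) + (1/10)(0.0970+0.0580) + (1/10)(0.1770+0.0970) + (1/10)(0.2610+0.1770) + (1/10)(0.3540+0.2610) + (1/10)(0.5620+0.3540) + (1/10)(0.7780+0.5620) + (1/10)(1.0000+0.7780)
  = 0.0004 + 0.0034 + 0.0088 + 0.0155 + 0.0274 + 0.0438 + 0.0615 + 0.0916 + 0.1340 + 0.1778 = 0.5642
G = 1 − 0.5642 = 0.4358

0.436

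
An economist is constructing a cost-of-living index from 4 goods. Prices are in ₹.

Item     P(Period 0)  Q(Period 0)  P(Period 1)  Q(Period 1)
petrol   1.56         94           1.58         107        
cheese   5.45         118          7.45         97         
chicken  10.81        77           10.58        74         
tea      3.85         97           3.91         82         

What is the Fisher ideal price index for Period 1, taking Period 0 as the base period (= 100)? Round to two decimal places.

Laspeyres component (base-period weights):
ΣP(Period 1)Q(Period 0) = 1.58×94 + 7.45×118 + 10.58×77 + 3.91×97 = 148.52 + 879.1 + 814.66 + 379.27 = 2221.55
ΣP(Period 0)Q(Period 0) = 1.56×94 + 5.45×118 + 10.81×77 + 3.85×97 = 146.64 + 643.1 + 832.37 + 373.45 = 1995.56
L = 2221.55 / 1995.56 × 100 = 111.3246
Paasche component (current-period weights):
ΣP(Period 1)Q(Period 1) = 1.58×107 + 7.45×97 + 10.58×74 + 3.91×82 = 169.06 + 722.65 + 782.92 + 320.62 = 1995.25
ΣP(Period 0)Q(Period 1) = 1.56×107 + 5.45×97 + 10.81×74 + 3.85×82 = 166.92 + 528.65 + 799.94 + 315.7 = 1811.21
P = 1995.25 / 1811.21 × 100 = 110.1612
Fisher = √(L × P) = √(111.3246 × 110.1612) = 110.7414

110.74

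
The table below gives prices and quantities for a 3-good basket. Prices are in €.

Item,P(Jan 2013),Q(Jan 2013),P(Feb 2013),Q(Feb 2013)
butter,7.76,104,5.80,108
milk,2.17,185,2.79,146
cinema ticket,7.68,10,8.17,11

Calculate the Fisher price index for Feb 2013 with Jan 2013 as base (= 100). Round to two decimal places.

Laspeyres component (base-period weights):
ΣP(Feb 2013)Q(Jan 2013) = 5.80×104 + 2.79×185 + 8.17×10 = 603.2 + 516.15 + 81.7 = 1201.05
ΣP(Jan 2013)Q(Jan 2013) = 7.76×104 + 2.17×185 + 7.68×10 = 807.04 + 401.45 + 76.8 = 1285.29
L = 1201.05 / 1285.29 × 100 = 93.4458
Paasche component (current-period weights):
ΣP(Feb 2013)Q(Feb 2013) = 5.80×108 + 2.79×146 + 8.17×11 = 626.4 + 407.34 + 89.87 = 1123.61
ΣP(Jan 2013)Q(Feb 2013) = 7.76×108 + 2.17×146 + 7.68×11 = 838.08 + 316.82 + 84.48 = 1239.38
P = 1123.61 / 1239.38 × 100 = 90.6590
Fisher = √(L × P) = √(93.4458 × 90.6590) = 92.0419

92.04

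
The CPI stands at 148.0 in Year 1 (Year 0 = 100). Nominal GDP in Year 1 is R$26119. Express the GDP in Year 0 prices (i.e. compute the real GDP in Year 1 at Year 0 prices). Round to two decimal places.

17647.97

Real = Nominal ÷ (Index/100) = 26119 ÷ (148.0/100)
     = 26119 ÷ 1.480 = 17647.9730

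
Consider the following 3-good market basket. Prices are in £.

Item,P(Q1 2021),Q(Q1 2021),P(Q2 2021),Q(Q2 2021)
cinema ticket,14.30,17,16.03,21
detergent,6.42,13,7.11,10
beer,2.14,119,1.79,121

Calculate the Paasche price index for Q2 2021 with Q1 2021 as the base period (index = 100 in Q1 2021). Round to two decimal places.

Paasche price index uses current-period quantities as weights.
ΣP(Q2 2021)·Q(Q2 2021) = 16.03×21 + 7.11×10 + 1.79×121 = 336.63 + 71.1 + 216.59 = 624.32
ΣP(Q1 2021)·Q(Q2 2021) = 14.30×21 + 6.42×10 + 2.14×121 = 300.3 + 64.2 + 258.94 = 623.44
Index = 624.32 / 623.44 × 100 = 100.1412

100.14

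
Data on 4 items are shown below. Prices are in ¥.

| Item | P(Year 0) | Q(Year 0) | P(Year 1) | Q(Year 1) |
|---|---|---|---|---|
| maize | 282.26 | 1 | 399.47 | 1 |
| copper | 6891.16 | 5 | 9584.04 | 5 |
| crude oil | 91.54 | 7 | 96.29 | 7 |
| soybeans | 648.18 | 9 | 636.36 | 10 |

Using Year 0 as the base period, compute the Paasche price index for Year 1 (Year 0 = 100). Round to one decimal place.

Paasche price index uses current-period quantities as weights.
ΣP(Year 1)·Q(Year 1) = 399.47×1 + 9584.04×5 + 96.29×7 + 636.36×10 = 399.47 + 47920.2 + 674.03 + 6363.6 = 55357.3
ΣP(Year 0)·Q(Year 1) = 282.26×1 + 6891.16×5 + 91.54×7 + 648.18×10 = 282.26 + 34455.8 + 640.78 + 6481.8 = 41860.64
Index = 55357.3 / 41860.64 × 100 = 132.2419

132.2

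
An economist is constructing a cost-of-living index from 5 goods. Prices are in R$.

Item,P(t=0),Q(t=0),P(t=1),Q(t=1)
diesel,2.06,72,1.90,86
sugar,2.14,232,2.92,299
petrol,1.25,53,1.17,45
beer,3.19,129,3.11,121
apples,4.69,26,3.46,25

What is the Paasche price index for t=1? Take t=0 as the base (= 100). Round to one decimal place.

Paasche price index uses current-period quantities as weights.
ΣP(t=1)·Q(t=1) = 1.90×86 + 2.92×299 + 1.17×45 + 3.11×121 + 3.46×25 = 163.4 + 873.08 + 52.65 + 376.31 + 86.5 = 1551.94
ΣP(t=0)·Q(t=1) = 2.06×86 + 2.14×299 + 1.25×45 + 3.19×121 + 4.69×25 = 177.16 + 639.86 + 56.25 + 385.99 + 117.25 = 1376.51
Index = 1551.94 / 1376.51 × 100 = 112.7445

112.7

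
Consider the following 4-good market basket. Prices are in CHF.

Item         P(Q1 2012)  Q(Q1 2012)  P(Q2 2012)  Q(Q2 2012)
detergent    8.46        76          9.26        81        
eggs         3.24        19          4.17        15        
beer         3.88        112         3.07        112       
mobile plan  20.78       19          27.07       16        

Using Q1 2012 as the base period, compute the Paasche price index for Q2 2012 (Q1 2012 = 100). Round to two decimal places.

Paasche price index uses current-period quantities as weights.
ΣP(Q2 2012)·Q(Q2 2012) = 9.26×81 + 4.17×15 + 3.07×112 + 27.07×16 = 750.06 + 62.55 + 343.84 + 433.12 = 1589.57
ΣP(Q1 2012)·Q(Q2 2012) = 8.46×81 + 3.24×15 + 3.88×112 + 20.78×16 = 685.26 + 48.6 + 434.56 + 332.48 = 1500.9
Index = 1589.57 / 1500.9 × 100 = 105.9078

105.91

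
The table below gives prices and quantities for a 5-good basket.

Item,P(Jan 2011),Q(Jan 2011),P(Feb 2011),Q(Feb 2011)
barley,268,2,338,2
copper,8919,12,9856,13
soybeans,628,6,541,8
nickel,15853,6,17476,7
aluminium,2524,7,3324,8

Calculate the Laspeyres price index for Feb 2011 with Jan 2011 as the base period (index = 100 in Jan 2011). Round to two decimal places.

111.69

Laspeyres price index uses base-period quantities as weights.
ΣP(Feb 2011)·Q(Jan 2011) = 338×2 + 9856×12 + 541×6 + 17476×6 + 3324×7 = 676 + 118272 + 3246 + 104856 + 23268 = 250318
ΣP(Jan 2011)·Q(Jan 2011) = 268×2 + 8919×12 + 628×6 + 15853×6 + 2524×7 = 536 + 107028 + 3768 + 95118 + 17668 = 224118
Index = 250318 / 224118 × 100 = 111.6903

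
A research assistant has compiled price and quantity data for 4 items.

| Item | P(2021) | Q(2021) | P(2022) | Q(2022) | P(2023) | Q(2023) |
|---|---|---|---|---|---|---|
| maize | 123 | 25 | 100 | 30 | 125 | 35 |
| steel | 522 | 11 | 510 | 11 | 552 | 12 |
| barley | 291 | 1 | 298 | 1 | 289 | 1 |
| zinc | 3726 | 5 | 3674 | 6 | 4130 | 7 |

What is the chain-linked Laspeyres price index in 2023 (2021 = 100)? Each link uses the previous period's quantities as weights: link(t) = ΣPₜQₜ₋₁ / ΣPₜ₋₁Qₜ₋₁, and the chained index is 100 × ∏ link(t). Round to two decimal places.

108.82

Link 2021→2022:
ΣP(2022)Q(2021) = 100×25 + 510×11 + 298×1 + 3674×5 = 2500 + 5610 + 298 + 18370 = 26778
ΣP(2021)Q(2021) = 123×25 + 522×11 + 291×1 + 3726×5 = 3075 + 5742 + 291 + 18630 = 27738
link = 26778/27738 = 0.965390
Link 2022→2023:
ΣP(2023)Q(2022) = 125×30 + 552×11 + 289×1 + 4130×6 = 3750 + 6072 + 289 + 24780 = 34891
ΣP(2022)Q(2022) = 100×30 + 510×11 + 298×1 + 3674×6 = 3000 + 5610 + 298 + 22044 = 30952
link = 34891/30952 = 1.127262
Chained index = 100 × 0.965390 × 1.127262 = 108.8248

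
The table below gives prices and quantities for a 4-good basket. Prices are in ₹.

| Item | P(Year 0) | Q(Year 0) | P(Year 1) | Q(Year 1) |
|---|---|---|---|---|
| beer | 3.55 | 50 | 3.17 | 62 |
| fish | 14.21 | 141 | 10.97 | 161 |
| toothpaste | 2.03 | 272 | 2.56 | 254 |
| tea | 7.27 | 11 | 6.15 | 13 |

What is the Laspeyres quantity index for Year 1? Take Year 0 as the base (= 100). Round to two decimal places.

Laspeyres quantity index uses base-period prices as weights.
ΣP(Year 0)·Q(Year 1) = 3.55×62 + 14.21×161 + 2.03×254 + 7.27×13 = 220.1 + 2287.81 + 515.62 + 94.51 = 3118.04
ΣP(Year 0)·Q(Year 0) = 3.55×50 + 14.21×141 + 2.03×272 + 7.27×11 = 177.5 + 2003.61 + 552.16 + 79.97 = 2813.24
Index = 3118.04 / 2813.24 × 100 = 110.8345

110.83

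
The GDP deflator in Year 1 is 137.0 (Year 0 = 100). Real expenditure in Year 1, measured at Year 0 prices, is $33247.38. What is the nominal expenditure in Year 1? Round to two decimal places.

45548.91

Nominal = Real × (Index/100) = 33247.38 × (137.0/100)
        = 33247.38 × 1.370 = 45548.9106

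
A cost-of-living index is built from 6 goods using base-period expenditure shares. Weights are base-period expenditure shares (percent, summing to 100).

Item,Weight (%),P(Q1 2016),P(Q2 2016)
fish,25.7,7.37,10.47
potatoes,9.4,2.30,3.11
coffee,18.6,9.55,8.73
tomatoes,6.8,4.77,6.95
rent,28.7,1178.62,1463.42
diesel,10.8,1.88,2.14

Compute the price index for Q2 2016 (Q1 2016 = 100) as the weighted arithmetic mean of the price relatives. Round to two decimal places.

124.06

fish: 25.7 × (10.47/7.37) = 25.7 × 1.420624 = 36.5100
potatoes: 9.4 × (3.11/2.30) = 9.4 × 1.352174 = 12.7104
coffee: 18.6 × (8.73/9.55) = 18.6 × 0.914136 = 17.0029
tomatoes: 6.8 × (6.95/4.77) = 6.8 × 1.457023 = 9.9078
rent: 28.7 × (1463.42/1178.62) = 28.7 × 1.241639 = 35.6350
diesel: 10.8 × (2.14/1.88) = 10.8 × 1.138298 = 12.2936
Index = Σ wᵢ·(p₁ᵢ/p₀ᵢ) = 36.5100 + 12.7104 + 17.0029 + 9.9078 + 35.6350 + 12.2936 = 124.0598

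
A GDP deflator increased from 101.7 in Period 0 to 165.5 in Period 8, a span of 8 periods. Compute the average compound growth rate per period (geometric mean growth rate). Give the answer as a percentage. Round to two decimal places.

6.28%

Growth factor = (165.5/101.7)^(1/8) = (1.627335)^(1/8) = 1.062759
Growth rate = 1.062759 − 1 = 0.062759 = 6.2759%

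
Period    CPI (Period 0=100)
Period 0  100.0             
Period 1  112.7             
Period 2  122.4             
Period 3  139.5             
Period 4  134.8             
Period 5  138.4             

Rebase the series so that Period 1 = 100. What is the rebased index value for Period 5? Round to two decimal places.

122.80

Rebased(Period 5) = 138.4 / 112.7 × 100 = 122.8039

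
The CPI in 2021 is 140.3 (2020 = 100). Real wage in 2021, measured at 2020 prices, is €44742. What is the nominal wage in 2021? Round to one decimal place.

62773.0

Nominal = Real × (Index/100) = 44742 × (140.3/100)
        = 44742 × 1.403 = 62773.0260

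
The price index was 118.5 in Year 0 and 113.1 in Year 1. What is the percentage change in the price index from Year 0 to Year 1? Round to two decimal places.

Change = (113.1 − 118.5) / 118.5 × 100
       = -5.4 / 118.5 × 100 = -4.5570%

-4.56%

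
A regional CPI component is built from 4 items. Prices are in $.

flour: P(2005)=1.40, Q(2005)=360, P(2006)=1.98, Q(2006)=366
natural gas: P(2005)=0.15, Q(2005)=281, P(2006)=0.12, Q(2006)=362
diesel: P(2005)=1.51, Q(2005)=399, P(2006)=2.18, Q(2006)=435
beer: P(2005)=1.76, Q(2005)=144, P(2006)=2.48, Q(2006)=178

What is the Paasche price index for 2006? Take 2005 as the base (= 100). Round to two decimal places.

Paasche price index uses current-period quantities as weights.
ΣP(2006)·Q(2006) = 1.98×366 + 0.12×362 + 2.18×435 + 2.48×178 = 724.68 + 43.44 + 948.3 + 441.44 = 2157.86
ΣP(2005)·Q(2006) = 1.40×366 + 0.15×362 + 1.51×435 + 1.76×178 = 512.4 + 54.3 + 656.85 + 313.28 = 1536.83
Index = 2157.86 / 1536.83 × 100 = 140.4098

140.41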